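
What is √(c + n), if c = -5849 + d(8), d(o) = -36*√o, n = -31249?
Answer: 3*√(-4122 - 8*√2) ≈ 192.87*I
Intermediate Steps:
c = -5849 - 72*√2 ≈ -5950.8
√(c + n) = √((-5849 - 72*√2) - 31249) = √(-37098 - 72*√2)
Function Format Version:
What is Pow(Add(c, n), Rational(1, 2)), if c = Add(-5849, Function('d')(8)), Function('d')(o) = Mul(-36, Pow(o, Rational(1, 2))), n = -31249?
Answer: Mul(3, Pow(Add(-4122, Mul(-8, Pow(2, Rational(1, 2)))), Rational(1, 2))) ≈ Mul(192.87, I)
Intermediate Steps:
c = Add(-5849, Mul(-72, Pow(2, Rational(1, 2)))) (c = Add(-5849, Mul(-36, Pow(8, Rational(1, 2)))) = Add(-5849, Mul(-36, Mul(2, Pow(2, Rational(1, 2))))) = Add(-5849, Mul(-72, Pow(2, Rational(1, 2)))) ≈ -5950.8)
Pow(Add(c, n), Rational(1, 2)) = Pow(Add(Add(-5849, Mul(-72, Pow(2, Rational(1, 2)))), -31249), Rational(1, 2)) = Pow(Add(-37098, Mul(-72, Pow(2, Rational(1, 2)))), Rational(1, 2))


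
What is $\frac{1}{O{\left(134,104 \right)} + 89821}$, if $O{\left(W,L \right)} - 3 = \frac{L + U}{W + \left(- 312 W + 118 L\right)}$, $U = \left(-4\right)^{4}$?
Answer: $\frac{14701}{1320502444} \approx 1.1133 \cdot 10^{-5}$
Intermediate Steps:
$U = 256$
$O{\left(W,L \right)} = 3 + \frac{256 + L}{- 311 W + 118 L}$ ($O{\left(W,L \right)} = 3 + \frac{L + 256}{W + \left(- 312 W + 118 L\right)} = 3 + \frac{256 + L}{- 311 W + 118 L}$)
$\frac{1}{O{\left(134,104 \right)} + 89821} = \frac{1}{\frac{256 - 125022 + 355 \cdot 104}{\left(-311\right) 134 + 118 \cdot 104} + 89821} = \frac{1}{\frac{256 - 125022 + 36920}{-41674 + 12272} + 89821} = \frac{1}{\frac{1}{-29402} \left(-87846\right) + 89821} = \frac{1}{\left(- \frac{1}{29402}\right) \left(-87846\right) + 89821} = \frac{1}{\frac{43923}{14701} + 89821} = \frac{1}{\frac{1320502444}{14701}} = \frac{14701}{1320502444}$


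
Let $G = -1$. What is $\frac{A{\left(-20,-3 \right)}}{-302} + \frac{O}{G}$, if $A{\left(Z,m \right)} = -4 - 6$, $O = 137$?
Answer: $- \frac{20682}{151} \approx -136.97$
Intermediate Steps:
$A{\left(Z,m \right)} = -10$
$\frac{A{\left(-20,-3 \right)}}{-302} + \frac{O}{G} = - \frac{10}{-302} + \frac{137}{-1} = \left(-10\right) \left(- \frac{1}{302}\right) + 137 \left(-1\right) = \frac{5}{151} - 137 = - \frac{20682}{151}$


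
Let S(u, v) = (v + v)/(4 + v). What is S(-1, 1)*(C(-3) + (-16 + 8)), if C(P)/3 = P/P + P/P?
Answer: -⅘ ≈ -0.80000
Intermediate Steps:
S(u, v) = 2*v/(4 + v) (S(u, v) = (2*v)/(4 + v) = 2*v/(4 + v))
C(P) = 6 (C(P) = 3*(P/P + P/P) = 3*(1 + 1) = 3*2 = 6)
S(-1, 1)*(C(-3) + (-16 + 8)) = (2*1/(4 + 1))*(6 + (-16 + 8)) = (2*1/5)*(6 - 8) = (2*1*(⅕))*(-2) = (⅖)*(-2) = -⅘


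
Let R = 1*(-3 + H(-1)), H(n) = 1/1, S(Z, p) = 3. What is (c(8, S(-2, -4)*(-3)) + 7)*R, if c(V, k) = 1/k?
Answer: -124/9 ≈ -13.778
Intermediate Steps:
H(n) = 1
R = -2 (R = 1*(-3 + 1) = 1*(-2) = -2)
(c(8, S(-2, -4)*(-3)) + 7)*R = (1/(3*(-3)) + 7)*(-2) = (1/(-9) + 7)*(-2) = (-⅑ + 7)*(-2) = (62/9)*(-2) = -124/9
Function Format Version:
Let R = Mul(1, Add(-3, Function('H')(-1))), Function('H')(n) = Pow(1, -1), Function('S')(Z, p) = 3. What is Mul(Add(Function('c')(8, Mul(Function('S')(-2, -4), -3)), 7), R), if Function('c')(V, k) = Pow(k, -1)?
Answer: Rational(-124, 9) ≈ -13.778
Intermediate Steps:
Function('H')(n) = 1
R = -2 (R = Mul(1, Add(-3, 1)) = Mul(1, -2) = -2)
Mul(Add(Function('c')(8, Mul(Function('S')(-2, -4), -3)), 7), R) = Mul(Add(Pow(Mul(3, -3), -1), 7), -2) = Mul(Add(Pow(-9, -1), 7), -2) = Mul(Add(Rational(-1, 9), 7), -2) = Mul(Rational(62, 9), -2) = Rational(-124, 9)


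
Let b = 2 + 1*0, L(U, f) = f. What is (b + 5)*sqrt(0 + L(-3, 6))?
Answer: 7*sqrt(6) ≈ 17.146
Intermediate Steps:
b = 2 (b = 2 + 0 = 2)
(b + 5)*sqrt(0 + L(-3, 6)) = (2 + 5)*sqrt(0 + 6) = 7*sqrt(6)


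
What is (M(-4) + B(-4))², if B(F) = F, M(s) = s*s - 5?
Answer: 49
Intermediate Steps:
M(s) = -5 + s² (M(s) = s² - 5 = -5 + s²)
(M(-4) + B(-4))² = ((-5 + (-4)²) - 4)² = ((-5 + 16) - 4)² = (11 - 4)² = 7² = 49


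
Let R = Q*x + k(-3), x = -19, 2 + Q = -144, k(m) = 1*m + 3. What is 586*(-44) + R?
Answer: -23010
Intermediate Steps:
k(m) = 3 + m (k(m) = m + 3 = 3 + m)
Q = -146 (Q = -2 - 144 = -146)
R = 2774 (R = -146*(-19) + (3 - 3) = 2774 + 0 = 2774)
586*(-44) + R = 586*(-44) + 2774 = -25784 + 2774 = -23010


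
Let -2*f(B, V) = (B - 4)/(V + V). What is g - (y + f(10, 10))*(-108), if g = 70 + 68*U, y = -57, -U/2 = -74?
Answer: 19809/5 ≈ 3961.8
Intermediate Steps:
U = 148 (U = -2*(-74) = 148)
f(B, V) = -(-4 + B)/(4*V) (f(B, V) = -(B - 4)/(2*(V + V)) = -(-4 + B)/(2*(2*V)) = -(-4 + B)*1/(2*V)/2 = -(-4 + B)/(4*V))
g = 10134 (g = 70 + 68*148 = 70 + 10064 = 10134)
g - (y + f(10, 10))*(-108) = 10134 - (-57 + (¼)*(4 - 1*10)/10)*(-108) = 10134 - (-57 + (¼)*(⅒)*(4 - 10))*(-108) = 10134 - (-57 + (¼)*(⅒)*(-6))*(-108) = 10134 - (-57 - 3/20)*(-108) = 10134 - (-1143)*(-108)/20 = 10134 - 1*30861/5 = 10134 - 30861/5 = 19809/5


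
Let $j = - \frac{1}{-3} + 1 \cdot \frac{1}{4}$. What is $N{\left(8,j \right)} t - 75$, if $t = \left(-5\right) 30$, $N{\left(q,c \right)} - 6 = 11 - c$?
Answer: $- \frac{5075}{2} \approx -2537.5$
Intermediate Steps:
$j = \frac{7}{12}$ ($j = \left(-1\right) \left(- \frac{1}{3}\right) + 1 \cdot \frac{1}{4} = \frac{1}{3} + \frac{1}{4} = \frac{7}{12} \approx 0.58333$)
$N{\left(q,c \right)} = 17 - c$ ($N{\left(q,c \right)} = 6 - \left(-11 + c\right) = 17 - c$)
$t = -150$
$N{\left(8,j \right)} t - 75 = \left(17 - \frac{7}{12}\right) \left(-150\right) - 75 = \frac{197}{12} \left(-150\right) - 75 = - \frac{4925}{2} - 75 = - \frac{5075}{2}$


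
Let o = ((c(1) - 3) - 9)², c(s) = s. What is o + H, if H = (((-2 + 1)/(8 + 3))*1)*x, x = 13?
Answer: 1318/11 ≈ 119.82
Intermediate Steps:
o = 121 (o = ((1 - 3) - 9)² = (-2 - 9)² = (-11)² = 121)
H = -13/11 (H = (((-2 + 1)/(8 + 3))*1)*13 = (-1/11*1)*13 = (-1*1/11*1)*13 = -1/11*1*13 = -1/11*13 = -13/11 ≈ -1.1818)
o + H = 121 - 13/11 = 1318/11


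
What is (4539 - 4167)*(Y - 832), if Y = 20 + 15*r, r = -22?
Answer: -424824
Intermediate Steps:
Y = -310 (Y = 20 + 15*(-22) = 20 - 330 = -310)
(4539 - 4167)*(Y - 832) = (4539 - 4167)*(-310 - 832) = 372*(-1142) = -424824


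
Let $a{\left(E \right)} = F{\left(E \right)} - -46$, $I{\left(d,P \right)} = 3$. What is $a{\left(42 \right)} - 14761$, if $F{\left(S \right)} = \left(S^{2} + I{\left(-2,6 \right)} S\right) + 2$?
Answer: $-12823$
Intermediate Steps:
$F{\left(S \right)} = 2 + S^{2} + 3 S$ ($F{\left(S \right)} = \left(S^{2} + 3 S\right) + 2 = 2 + S^{2} + 3 S$)
$a{\left(E \right)} = 48 + E^{2} + 3 E$ ($a{\left(E \right)} = \left(2 + E^{2} + 3 E\right) - -46 = \left(2 + E^{2} + 3 E\right) + 46 = 48 + E^{2} + 3 E$)
$a{\left(42 \right)} - 14761 = \left(48 + 42^{2} + 3 \cdot 42\right) - 14761 = \left(48 + 1764 + 126\right) - 14761 = 1938 - 14761 = -12823$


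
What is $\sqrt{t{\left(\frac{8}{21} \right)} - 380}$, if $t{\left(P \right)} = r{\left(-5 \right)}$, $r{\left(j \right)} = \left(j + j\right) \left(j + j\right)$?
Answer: $2 i \sqrt{70} \approx 16.733 i$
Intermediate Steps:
$r{\left(j \right)} = 4 j^{2}$ ($r{\left(j \right)} = 2 j 2 j = 4 j^{2}$)
$t{\left(P \right)} = 100$ ($t{\left(P \right)} = 4 \left(-5\right)^{2} = 4 \cdot 25 = 100$)
$\sqrt{t{\left(\frac{8}{21} \right)} - 380} = \sqrt{100 - 380} = \sqrt{-280} = 2 i \sqrt{70}$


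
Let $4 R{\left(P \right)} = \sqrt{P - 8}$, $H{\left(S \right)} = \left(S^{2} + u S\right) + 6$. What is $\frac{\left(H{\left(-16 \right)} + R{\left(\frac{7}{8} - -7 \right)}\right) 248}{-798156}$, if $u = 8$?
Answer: $- \frac{8308}{199539} - \frac{31 i \sqrt{2}}{1596312} \approx -0.041636 - 2.7464 \cdot 10^{-5} i$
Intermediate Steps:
$H{\left(S \right)} = 6 + S^{2} + 8 S$ ($H{\left(S \right)} = \left(S^{2} + 8 S\right) + 6 = 6 + S^{2} + 8 S$)
$R{\left(P \right)} = \frac{\sqrt{-8 + P}}{4}$ ($R{\left(P \right)} = \frac{\sqrt{P - 8}}{4} = \frac{\sqrt{-8 + P}}{4}$)
$\frac{\left(H{\left(-16 \right)} + R{\left(\frac{7}{8} - -7 \right)}\right) 248}{-798156} = \frac{\left(\left(6 + \left(-16\right)^{2} + 8 \left(-16\right)\right) + \frac{\sqrt{-8 + \left(\frac{7}{8} - -7\right)}}{4}\right) 248}{-798156} = \left(\left(6 + 256 - 128\right) + \frac{\sqrt{-8 + \left(7 \cdot \frac{1}{8} + 7\right)}}{4}\right) 248 \left(- \frac{1}{798156}\right) = \left(134 + \frac{\sqrt{-8 + \left(\frac{7}{8} + 7\right)}}{4}\right) 248 \left(- \frac{1}{798156}\right) = \left(134 + \frac{\sqrt{-8 + \frac{63}{8}}}{4}\right) 248 \left(- \frac{1}{798156}\right) = \left(134 + \frac{\sqrt{- \frac{1}{8}}}{4}\right) 248 \left(- \frac{1}{798156}\right) = \left(134 + \frac{\frac{1}{4} i \sqrt{2}}{4}\right) 248 \left(- \frac{1}{798156}\right) = \left(134 + \frac{i \sqrt{2}}{16}\right) 248 \left(- \frac{1}{798156}\right) = \left(33232 + \frac{31 i \sqrt{2}}{2}\right) \left(- \frac{1}{798156}\right) = - \frac{8308}{199539} - \frac{31 i \sqrt{2}}{1596312}$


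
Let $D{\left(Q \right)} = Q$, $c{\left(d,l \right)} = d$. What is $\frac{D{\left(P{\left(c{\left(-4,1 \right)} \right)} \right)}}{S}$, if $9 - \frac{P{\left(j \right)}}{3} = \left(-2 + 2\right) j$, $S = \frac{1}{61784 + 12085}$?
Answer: $1994463$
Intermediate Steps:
$S = \frac{1}{73869} \approx 1.3537 \cdot 10^{-5}$
$P{\left(j \right)} = 27$ ($P{\left(j \right)} = 27 - 3 \left(-2 + 2\right) j = 27 - 3 \cdot 0 j = 27 - 0 = 27 + 0 = 27$)
$\frac{D{\left(P{\left(c{\left(-4,1 \right)} \right)} \right)}}{S} = 27 \frac{1}{\frac{1}{73869}} = 27 \cdot 73869 = 1994463$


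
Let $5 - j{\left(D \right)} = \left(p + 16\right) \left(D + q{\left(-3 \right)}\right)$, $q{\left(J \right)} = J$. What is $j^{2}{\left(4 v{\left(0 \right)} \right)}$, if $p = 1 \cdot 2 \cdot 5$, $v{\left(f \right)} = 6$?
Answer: $292681$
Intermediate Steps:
$p = 10$ ($p = 2 \cdot 5 = 10$)
$j{\left(D \right)} = 83 - 26 D$ ($j{\left(D \right)} = 5 - \left(10 + 16\right) \left(D - 3\right) = 5 - 26 \left(-3 + D\right) = 5 - \left(-78 + 26 D\right) = 83 - 26 D$)
$j^{2}{\left(4 v{\left(0 \right)} \right)} = \left(83 - 26 \cdot 4 \cdot 6\right)^{2} = \left(83 - 624\right)^{2} = \left(-541\right)^{2} = 292681$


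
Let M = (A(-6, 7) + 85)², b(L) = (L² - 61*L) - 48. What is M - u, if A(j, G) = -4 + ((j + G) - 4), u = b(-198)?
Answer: -45150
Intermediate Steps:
b(L) = -48 + L² - 61*L
u = 51234 (u = -48 + (-198)² - 61*(-198) = -48 + 39204 + 12078 = 51234)
A(j, G) = -8 + G + j (A(j, G) = -4 + ((G + j) - 4) = -4 + (-4 + G + j) = -8 + G + j)
M = 6084 (M = ((-8 + 7 - 6) + 85)² = (-7 + 85)² = 78² = 6084)
M - u = 6084 - 1*51234 = 6084 - 51234 = -45150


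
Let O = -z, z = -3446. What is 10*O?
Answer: 34460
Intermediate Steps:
O = 3446 (O = -1*(-3446) = 3446)
10*O = 10*3446 = 34460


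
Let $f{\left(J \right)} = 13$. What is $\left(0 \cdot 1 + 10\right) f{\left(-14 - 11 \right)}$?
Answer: $130$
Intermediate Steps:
$\left(0 \cdot 1 + 10\right) f{\left(-14 - 11 \right)} = \left(0 \cdot 1 + 10\right) 13 = \left(0 + 10\right) 13 = 10 \cdot 13 = 130$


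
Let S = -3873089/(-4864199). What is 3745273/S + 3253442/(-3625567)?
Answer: 6004515649772160461/1276558515133 ≈ 4.7037e+6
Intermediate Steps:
S = 3873089/4864199 (S = -3873089*(-1/4864199) = 3873089/4864199 ≈ 0.79624)
3745273/S + 3253442/(-3625567) = 3745273/(3873089/4864199) + 3253442/(-3625567) = 3745273*(4864199/3873089) + 3253442*(-1/3625567) = 18217753181327/3873089 - 3253442/3625567 = 6004515649772160461/1276558515133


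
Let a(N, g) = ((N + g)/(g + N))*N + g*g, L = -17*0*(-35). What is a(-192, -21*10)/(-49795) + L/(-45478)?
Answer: -43908/49795 ≈ -0.88177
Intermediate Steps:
L = 0 (L = 0*(-35) = 0)
a(N, g) = N + g² (a(N, g) = ((N + g)/(N + g))*N + g² = 1*N + g² = N + g²)
a(-192, -21*10)/(-49795) + L/(-45478) = (-192 + (-21*10)²)/(-49795) + 0/(-45478) = (-192 + (-210)²)*(-1/49795) + 0*(-1/45478) = (-192 + 44100)*(-1/49795) + 0 = 43908*(-1/49795) + 0 = -43908/49795 + 0 = -43908/49795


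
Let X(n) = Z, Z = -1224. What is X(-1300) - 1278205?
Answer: -1279429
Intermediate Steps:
X(n) = -1224
X(-1300) - 1278205 = -1224 - 1278205 = -1279429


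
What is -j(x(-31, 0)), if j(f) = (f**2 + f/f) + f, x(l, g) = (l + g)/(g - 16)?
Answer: -1713/256 ≈ -6.6914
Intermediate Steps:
x(l, g) = (g + l)/(-16 + g)
j(f) = 1 + f + f**2 (j(f) = (f**2 + 1) + f = (1 + f**2) + f = 1 + f + f**2)
-j(x(-31, 0)) = -(1 + (0 - 31)/(-16 + 0) + ((0 - 31)/(-16 + 0))**2) = -(1 - 31/(-16) + (-31/(-16))**2) = -(1 - 1/16*(-31) + (-1/16*(-31))**2) = -(1 + 31/16 + (31/16)**2) = -(1 + 31/16 + 961/256) = -1*1713/256 = -1713/256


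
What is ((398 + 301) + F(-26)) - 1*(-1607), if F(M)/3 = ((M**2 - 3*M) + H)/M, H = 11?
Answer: 57661/26 ≈ 2217.7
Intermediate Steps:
F(M) = 3*(11 + M**2 - 3*M)/M (F(M) = 3*(((M**2 - 3*M) + 11)/M) = 3*((11 + M**2 - 3*M)/M) = 3*(11 + M**2 - 3*M)/M)
((398 + 301) + F(-26)) - 1*(-1607) = ((398 + 301) + (-9 + 3*(-26) + 33/(-26))) - 1*(-1607) = (699 + (-9 - 78 + 33*(-1/26))) + 1607 = (699 + (-9 - 78 - 33/26)) + 1607 = (699 - 2295/26) + 1607 = 15879/26 + 1607 = 57661/26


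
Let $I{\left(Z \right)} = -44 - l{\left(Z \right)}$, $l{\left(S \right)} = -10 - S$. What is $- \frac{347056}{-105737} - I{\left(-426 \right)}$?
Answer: $\frac{48986076}{105737} \approx 463.28$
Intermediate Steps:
$I{\left(Z \right)} = -34 + Z$ ($I{\left(Z \right)} = -44 - \left(-10 - Z\right) = -44 + \left(10 + Z\right) = -34 + Z$)
$- \frac{347056}{-105737} - I{\left(-426 \right)} = - \frac{347056}{-105737} - \left(-34 - 426\right) = \left(-347056\right) \left(- \frac{1}{105737}\right) - -460 = \frac{347056}{105737} + 460 = \frac{48986076}{105737}$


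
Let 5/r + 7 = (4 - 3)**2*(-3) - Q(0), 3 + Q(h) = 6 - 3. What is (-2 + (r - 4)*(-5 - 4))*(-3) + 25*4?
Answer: -31/2 ≈ -15.500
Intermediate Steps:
Q(h) = 0 (Q(h) = -3 + (6 - 3) = -3 + 3 = 0)
r = -1/2 (r = 5/(-7 + ((4 - 3)**2*(-3) - 1*0)) = 5/(-7 + (1**2*(-3) + 0)) = 5/(-7 + (1*(-3) + 0)) = 5/(-7 + (-3 + 0)) = 5/(-7 - 3) = 5/(-10) = 5*(-1/10) = -1/2 ≈ -0.50000)
(-2 + (r - 4)*(-5 - 4))*(-3) + 25*4 = (-2 + (-1/2 - 4)*(-5 - 4))*(-3) + 25*4 = (-2 - 9/2*(-9))*(-3) + 100 = (-2 + 81/2)*(-3) + 100 = (77/2)*(-3) + 100 = -231/2 + 100 = -31/2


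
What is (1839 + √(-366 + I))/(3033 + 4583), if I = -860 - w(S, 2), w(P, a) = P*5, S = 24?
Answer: 1839/7616 + I*√1346/7616 ≈ 0.24147 + 0.0048172*I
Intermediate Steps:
w(P, a) = 5*P
I = -980 (I = -860 - 5*24 = -860 - 1*120 = -860 - 120 = -980)
(1839 + √(-366 + I))/(3033 + 4583) = (1839 + √(-366 - 980))/(3033 + 4583) = (1839 + √(-1346))/7616 = (1839 + I*√1346)*(1/7616) = 1839/7616 + I*√1346/7616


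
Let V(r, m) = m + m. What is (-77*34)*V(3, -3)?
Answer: 15708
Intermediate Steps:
V(r, m) = 2*m
(-77*34)*V(3, -3) = (-77*34)*(2*(-3)) = -2618*(-6) = 15708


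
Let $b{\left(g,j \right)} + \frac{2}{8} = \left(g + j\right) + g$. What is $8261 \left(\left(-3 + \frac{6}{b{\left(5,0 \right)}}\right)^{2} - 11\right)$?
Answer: $- \frac{7418378}{169} \approx -43896.0$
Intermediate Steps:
$b{\left(g,j \right)} = - \frac{1}{4} + j + 2 g$ ($b{\left(g,j \right)} = - \frac{1}{4} + \left(\left(g + j\right) + g\right) = - \frac{1}{4} + \left(j + 2 g\right) = - \frac{1}{4} + j + 2 g$)
$8261 \left(\left(-3 + \frac{6}{b{\left(5,0 \right)}}\right)^{2} - 11\right) = 8261 \left(\left(-3 + \frac{6}{- \frac{1}{4} + 0 + 2 \cdot 5}\right)^{2} - 11\right) = 8261 \left(\left(-3 + \frac{6}{- \frac{1}{4} + 0 + 10}\right)^{2} - 11\right) = 8261 \left(\left(-3 + \frac{6}{\frac{39}{4}}\right)^{2} - 11\right) = 8261 \left(\left(-3 + 6 \cdot \frac{4}{39}\right)^{2} - 11\right) = 8261 \left(\left(-3 + \frac{8}{13}\right)^{2} - 11\right) = 8261 \left(\left(- \frac{31}{13}\right)^{2} - 11\right) = 8261 \left(\frac{961}{169} - 11\right) = 8261 \left(- \frac{898}{169}\right) = - \frac{7418378}{169}$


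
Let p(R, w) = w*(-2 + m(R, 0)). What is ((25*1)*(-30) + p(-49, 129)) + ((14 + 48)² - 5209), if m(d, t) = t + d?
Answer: -8694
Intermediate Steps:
m(d, t) = d + t
p(R, w) = w*(-2 + R) (p(R, w) = w*(-2 + (R + 0)) = w*(-2 + R))
((25*1)*(-30) + p(-49, 129)) + ((14 + 48)² - 5209) = ((25*1)*(-30) + 129*(-2 - 49)) + ((14 + 48)² - 5209) = (25*(-30) + 129*(-51)) + (62² - 5209) = (-750 - 6579) + (3844 - 5209) = -7329 - 1365 = -8694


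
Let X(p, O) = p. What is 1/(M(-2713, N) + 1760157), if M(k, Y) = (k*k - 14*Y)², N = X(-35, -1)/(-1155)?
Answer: 1089/58996604763629542 ≈ 1.8459e-14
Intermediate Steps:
N = 1/33 (N = -35/(-1155) = -35*(-1/1155) = 1/33 ≈ 0.030303)
M(k, Y) = (k² - 14*Y)²
1/(M(-2713, N) + 1760157) = 1/((-1*(-2713)² + 14*(1/33))² + 1760157) = 1/((-1*7360369 + 14/33)² + 1760157) = 1/((-7360369 + 14/33)² + 1760157) = 1/((-242892163/33)² + 1760157) = 1/(58996602846818569/1089 + 1760157) = 1/(58996604763629542/1089) = 1089/58996604763629542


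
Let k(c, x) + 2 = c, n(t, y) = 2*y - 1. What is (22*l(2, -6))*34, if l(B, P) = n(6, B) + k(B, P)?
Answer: 2244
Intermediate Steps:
n(t, y) = -1 + 2*y
k(c, x) = -2 + c
l(B, P) = -3 + 3*B (l(B, P) = (-1 + 2*B) + (-2 + B) = -3 + 3*B)
(22*l(2, -6))*34 = (22*(-3 + 3*2))*34 = (22*(-3 + 6))*34 = (22*3)*34 = 66*34 = 2244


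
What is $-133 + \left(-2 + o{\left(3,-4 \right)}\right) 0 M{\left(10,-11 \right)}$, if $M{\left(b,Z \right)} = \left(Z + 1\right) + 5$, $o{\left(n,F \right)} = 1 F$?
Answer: $-133$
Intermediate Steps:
$o{\left(n,F \right)} = F$
$M{\left(b,Z \right)} = 6 + Z$ ($M{\left(b,Z \right)} = \left(1 + Z\right) + 5 = 6 + Z$)
$-133 + \left(-2 + o{\left(3,-4 \right)}\right) 0 M{\left(10,-11 \right)} = -133 + \left(-2 - 4\right) 0 \left(6 - 11\right) = -133 + \left(-6\right) 0 \left(-5\right) = -133 + 0 \left(-5\right) = -133 + 0 = -133$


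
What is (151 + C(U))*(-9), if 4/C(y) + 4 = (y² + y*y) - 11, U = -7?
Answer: -112833/83 ≈ -1359.4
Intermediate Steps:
C(y) = 4/(-15 + 2*y²) (C(y) = 4/(-4 + ((y² + y*y) - 11)) = 4/(-4 + ((y² + y²) - 11)) = 4/(-4 + (2*y² - 11)) = 4/(-4 + (-11 + 2*y²)) = 4/(-15 + 2*y²))
(151 + C(U))*(-9) = (151 + 4/(-15 + 2*(-7)²))*(-9) = (151 + 4/(-15 + 2*49))*(-9) = (151 + 4/(-15 + 98))*(-9) = (151 + 4/83)*(-9) = (12537/83)*(-9) = -112833/83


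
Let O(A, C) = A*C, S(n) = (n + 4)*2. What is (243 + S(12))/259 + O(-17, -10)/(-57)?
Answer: -28355/14763 ≈ -1.9207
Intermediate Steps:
S(n) = 8 + 2*n (S(n) = (4 + n)*2 = 8 + 2*n)
(243 + S(12))/259 + O(-17, -10)/(-57) = (243 + (8 + 2*12))/259 - 17*(-10)/(-57) = (243 + (8 + 24))*(1/259) + 170*(-1/57) = (243 + 32)*(1/259) - 170/57 = 275*(1/259) - 170/57 = 275/259 - 170/57 = -28355/14763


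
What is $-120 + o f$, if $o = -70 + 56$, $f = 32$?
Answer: $-568$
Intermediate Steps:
$o = -14$
$-120 + o f = -120 - 448 = -568$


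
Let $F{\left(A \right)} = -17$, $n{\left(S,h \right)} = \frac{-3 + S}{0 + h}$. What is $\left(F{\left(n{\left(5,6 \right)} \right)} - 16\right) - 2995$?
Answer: $-3028$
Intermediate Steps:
$n{\left(S,h \right)} = \frac{-3 + S}{h}$
$\left(F{\left(n{\left(5,6 \right)} \right)} - 16\right) - 2995 = \left(-17 - 16\right) - 2995 = -33 - 2995 = -3028$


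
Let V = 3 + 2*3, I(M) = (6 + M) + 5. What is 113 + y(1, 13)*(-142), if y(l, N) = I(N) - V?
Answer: -2017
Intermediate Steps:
I(M) = 11 + M
V = 9 (V = 3 + 6 = 9)
y(l, N) = 2 + N (y(l, N) = (11 + N) - 1*9 = (11 + N) - 9 = 2 + N)
113 + y(1, 13)*(-142) = 113 + (2 + 13)*(-142) = 113 + 15*(-142) = 113 - 2130 = -2017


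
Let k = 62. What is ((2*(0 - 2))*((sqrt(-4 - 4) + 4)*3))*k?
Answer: -2976 - 1488*I*sqrt(2) ≈ -2976.0 - 2104.4*I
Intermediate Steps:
((2*(0 - 2))*((sqrt(-4 - 4) + 4)*3))*k = ((2*(0 - 2))*((sqrt(-4 - 4) + 4)*3))*62 = ((2*(-2))*((sqrt(-8) + 4)*3))*62 = -4*(2*I*sqrt(2) + 4)*3*62 = -4*(4 + 2*I*sqrt(2))*3*62 = -4*(12 + 6*I*sqrt(2))*62 = (-48 - 24*I*sqrt(2))*62 = -2976 - 1488*I*sqrt(2)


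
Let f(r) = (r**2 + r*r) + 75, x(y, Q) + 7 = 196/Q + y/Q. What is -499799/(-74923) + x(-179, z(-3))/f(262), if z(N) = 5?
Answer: 343268101571/51458240245 ≈ 6.6708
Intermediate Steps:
x(y, Q) = -7 + 196/Q + y/Q (x(y, Q) = -7 + (196/Q + y/Q) = -7 + 196/Q + y/Q)
f(r) = 75 + 2*r**2 (f(r) = (r**2 + r**2) + 75 = 2*r**2 + 75 = 75 + 2*r**2)
-499799/(-74923) + x(-179, z(-3))/f(262) = -499799/(-74923) + ((196 - 179 - 7*5)/5)/(75 + 2*262**2) = -499799*(-1/74923) + ((196 - 179 - 35)/5)/(75 + 2*68644) = 499799/74923 + ((1/5)*(-18))/(75 + 137288) = 499799/74923 - 18/5/137363 = 499799/74923 - 18/5*1/137363 = 499799/74923 - 18/686815 = 343268101571/51458240245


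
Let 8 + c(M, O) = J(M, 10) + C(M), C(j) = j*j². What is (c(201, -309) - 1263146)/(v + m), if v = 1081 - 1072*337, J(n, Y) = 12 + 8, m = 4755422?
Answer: 6857467/4395239 ≈ 1.5602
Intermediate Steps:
C(j) = j³
J(n, Y) = 20
v = -360183 (v = 1081 - 361264 = -360183)
c(M, O) = 12 + M³ (c(M, O) = -8 + (20 + M³) = 12 + M³)
(c(201, -309) - 1263146)/(v + m) = ((12 + 201³) - 1263146)/(-360183 + 4755422) = ((12 + 8120601) - 1263146)/4395239 = (8120613 - 1263146)*(1/4395239) = 6857467*(1/4395239) = 6857467/4395239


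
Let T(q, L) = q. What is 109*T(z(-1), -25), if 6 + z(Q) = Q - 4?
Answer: -1199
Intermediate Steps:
z(Q) = -10 + Q (z(Q) = -6 + (Q - 4) = -6 + (-4 + Q) = -10 + Q)
109*T(z(-1), -25) = 109*(-10 - 1) = 109*(-11) = -1199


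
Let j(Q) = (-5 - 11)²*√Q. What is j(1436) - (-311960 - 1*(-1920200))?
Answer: -1608240 + 512*√359 ≈ -1.5985e+6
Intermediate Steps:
j(Q) = 256*√Q (j(Q) = (-16)²*√Q = 256*√Q)
j(1436) - (-311960 - 1*(-1920200)) = 256*√1436 - (-311960 - 1*(-1920200)) = 256*(2*√359) - (-311960 + 1920200) = 512*√359 - 1*1608240 = 512*√359 - 1608240 = -1608240 + 512*√359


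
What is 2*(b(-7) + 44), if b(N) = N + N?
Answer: 60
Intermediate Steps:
b(N) = 2*N
2*(b(-7) + 44) = 2*(2*(-7) + 44) = 2*(-14 + 44) = 2*30 = 60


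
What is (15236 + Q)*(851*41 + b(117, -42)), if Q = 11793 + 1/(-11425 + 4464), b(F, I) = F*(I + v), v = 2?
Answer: 5684165451148/6961 ≈ 8.1657e+8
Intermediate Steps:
b(F, I) = F*(2 + I) (b(F, I) = F*(I + 2) = F*(2 + I))
Q = 82091072/6961 (Q = 11793 + 1/(-6961) = 11793 - 1/6961 = 82091072/6961 ≈ 11793.)
(15236 + Q)*(851*41 + b(117, -42)) = (15236 + 82091072/6961)*(851*41 + 117*(2 - 42)) = 188148868*(34891 + 117*(-40))/6961 = 188148868*(34891 - 4680)/6961 = (188148868/6961)*30211 = 5684165451148/6961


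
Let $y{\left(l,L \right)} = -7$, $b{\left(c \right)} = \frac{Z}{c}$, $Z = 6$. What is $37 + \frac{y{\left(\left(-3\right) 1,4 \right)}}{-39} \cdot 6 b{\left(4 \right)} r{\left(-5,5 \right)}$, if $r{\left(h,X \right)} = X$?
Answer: $\frac{586}{13} \approx 45.077$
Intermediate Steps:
$b{\left(c \right)} = \frac{6}{c}$
$37 + \frac{y{\left(\left(-3\right) 1,4 \right)}}{-39} \cdot 6 b{\left(4 \right)} r{\left(-5,5 \right)} = 37 + - \frac{7}{-39} \cdot 6 \cdot \frac{6}{4} \cdot 5 = 37 + \left(-7\right) \left(- \frac{1}{39}\right) 6 \cdot 6 \cdot \frac{1}{4} \cdot 5 = 37 + \frac{7 \cdot 6 \cdot \frac{3}{2} \cdot 5}{39} = 37 + \frac{7 \cdot 9 \cdot 5}{39} = 37 + \frac{7}{39} \cdot 45 = 37 + \frac{105}{13} = \frac{586}{13}$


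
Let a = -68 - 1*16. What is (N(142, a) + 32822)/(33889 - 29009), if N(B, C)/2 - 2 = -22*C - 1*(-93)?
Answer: 9177/1220 ≈ 7.5221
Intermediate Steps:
a = -84 (a = -68 - 16 = -84)
N(B, C) = 190 - 44*C (N(B, C) = 4 + 2*(-22*C - 1*(-93)) = 4 + 2*(-22*C + 93) = 4 + 2*(93 - 22*C) = 4 + (186 - 44*C) = 190 - 44*C)
(N(142, a) + 32822)/(33889 - 29009) = ((190 - 44*(-84)) + 32822)/(33889 - 29009) = ((190 + 3696) + 32822)/4880 = (3886 + 32822)*(1/4880) = 36708*(1/4880) = 9177/1220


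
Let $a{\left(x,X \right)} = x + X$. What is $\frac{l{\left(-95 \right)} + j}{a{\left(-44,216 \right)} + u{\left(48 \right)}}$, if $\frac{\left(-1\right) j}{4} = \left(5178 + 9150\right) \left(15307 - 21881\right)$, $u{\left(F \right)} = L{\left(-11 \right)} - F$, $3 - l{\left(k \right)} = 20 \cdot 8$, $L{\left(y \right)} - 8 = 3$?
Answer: $\frac{376768931}{135} \approx 2.7909 \cdot 10^{6}$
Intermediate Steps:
$L{\left(y \right)} = 11$ ($L{\left(y \right)} = 8 + 3 = 11$)
$l{\left(k \right)} = -157$ ($l{\left(k \right)} = 3 - 20 \cdot 8 = 3 - 160 = -157$)
$u{\left(F \right)} = 11 - F$
$j = 376769088$ ($j = - 4 \left(5178 + 9150\right) \left(15307 - 21881\right) = - 4 \cdot 14328 \left(-6574\right) = \left(-4\right) \left(-94192272\right) = 376769088$)
$a{\left(x,X \right)} = X + x$
$\frac{l{\left(-95 \right)} + j}{a{\left(-44,216 \right)} + u{\left(48 \right)}} = \frac{-157 + 376769088}{\left(216 - 44\right) + \left(11 - 48\right)} = \frac{376768931}{172 + \left(11 - 48\right)} = \frac{376768931}{172 - 37} = \frac{376768931}{135}$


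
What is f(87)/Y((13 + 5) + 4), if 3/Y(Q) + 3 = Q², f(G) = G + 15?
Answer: 16354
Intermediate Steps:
f(G) = 15 + G
Y(Q) = 3/(-3 + Q²)
f(87)/Y((13 + 5) + 4) = (15 + 87)/((3/(-3 + ((13 + 5) + 4)²))) = 102/((3/(-3 + (18 + 4)²))) = 102/((3/(-3 + 22²))) = 102/((3/(-3 + 484))) = 102/((3/481)) = 102/((3*(1/481))) = 102/(3/481) = 102*(481/3) = 16354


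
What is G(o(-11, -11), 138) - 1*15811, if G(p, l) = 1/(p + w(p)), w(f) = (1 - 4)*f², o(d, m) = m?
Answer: -5913315/374 ≈ -15811.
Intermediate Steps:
w(f) = -3*f²
G(p, l) = 1/(p - 3*p²)
G(o(-11, -11), 138) - 1*15811 = -1/(-11*(-1 + 3*(-11))) - 1*15811 = -1*(-1/11)/(-1 - 33) - 15811 = -1*(-1/11)/(-34) - 15811 = -1*(-1/11)*(-1/34) - 15811 = -1/374 - 15811 = -5913315/374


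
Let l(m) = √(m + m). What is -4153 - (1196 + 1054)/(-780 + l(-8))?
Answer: -315624581/76052 + 1125*I/76052 ≈ -4150.1 + 0.014793*I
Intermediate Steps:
l(m) = √2*√m (l(m) = √(2*m) = √2*√m)
-4153 - (1196 + 1054)/(-780 + l(-8)) = -4153 - (1196 + 1054)/(-780 + √2*√(-8)) = -4153 - 2250/(-780 + √2*(2*I*√2)) = -4153 - 2250/(-780 + 4*I) = -4153 - 2250*(-780 - 4*I)/608416 = -4153 - 1125*(-780 - 4*I)/304208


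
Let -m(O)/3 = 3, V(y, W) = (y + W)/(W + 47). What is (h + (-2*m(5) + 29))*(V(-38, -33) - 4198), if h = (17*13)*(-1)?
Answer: 5119341/7 ≈ 7.3133e+5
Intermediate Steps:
V(y, W) = (W + y)/(47 + W)
m(O) = -9 (m(O) = -3*3 = -9)
h = -221 (h = 221*(-1) = -221)
(h + (-2*m(5) + 29))*(V(-38, -33) - 4198) = (-221 + (-2*(-9) + 29))*((-33 - 38)/(47 - 33) - 4198) = (-221 + (18 + 29))*(-71/14 - 4198) = (-221 + 47)*((1/14)*(-71) - 4198) = -174*(-71/14 - 4198) = -174*(-58843/14) = 5119341/7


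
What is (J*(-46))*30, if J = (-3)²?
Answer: -12420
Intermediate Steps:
J = 9
(J*(-46))*30 = (9*(-46))*30 = -414*30 = -12420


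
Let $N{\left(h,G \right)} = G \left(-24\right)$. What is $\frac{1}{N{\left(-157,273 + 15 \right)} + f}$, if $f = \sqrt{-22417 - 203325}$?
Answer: $- \frac{3456}{24000743} - \frac{i \sqrt{225742}}{48001486} \approx -0.000144 - 9.8981 \cdot 10^{-6} i$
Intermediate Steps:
$N{\left(h,G \right)} = - 24 G$
$f = i \sqrt{225742}$ ($f = \sqrt{-225742} = i \sqrt{225742} \approx 475.12 i$)
$\frac{1}{N{\left(-157,273 + 15 \right)} + f} = \frac{1}{- 24 \left(273 + 15\right) + i \sqrt{225742}} = \frac{1}{\left(-24\right) 288 + i \sqrt{225742}} = \frac{1}{-6912 + i \sqrt{225742}}$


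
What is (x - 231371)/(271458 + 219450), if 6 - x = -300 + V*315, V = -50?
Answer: -215315/490908 ≈ -0.43861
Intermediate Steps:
x = 16056 (x = 6 - (-300 - 50*315) = 6 - (-300 - 15750) = 6 - 1*(-16050) = 6 + 16050 = 16056)
(x - 231371)/(271458 + 219450) = (16056 - 231371)/(271458 + 219450) = -215315/490908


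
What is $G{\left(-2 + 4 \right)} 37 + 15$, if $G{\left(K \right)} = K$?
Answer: $89$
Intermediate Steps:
$G{\left(-2 + 4 \right)} 37 + 15 = \left(-2 + 4\right) 37 + 15 = 2 \cdot 37 + 15 = 74 + 15 = 89$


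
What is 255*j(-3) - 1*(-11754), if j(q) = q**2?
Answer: 14049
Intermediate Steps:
255*j(-3) - 1*(-11754) = 255*(-3)**2 - 1*(-11754) = 255*9 + 11754 = 2295 + 11754 = 14049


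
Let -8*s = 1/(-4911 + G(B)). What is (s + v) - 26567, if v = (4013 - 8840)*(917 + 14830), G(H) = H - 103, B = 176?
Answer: -2942949052543/38704 ≈ -7.6037e+7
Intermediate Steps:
G(H) = -103 + H
v = -76010769 (v = -4827*15747 = -76010769)
s = 1/38704 (s = -1/(8*(-4911 + (-103 + 176))) = -1/(8*(-4911 + 73)) = -⅛/(-4838) = -⅛*(-1/4838) = 1/38704 ≈ 2.5837e-5)
(s + v) - 26567 = (1/38704 - 76010769) - 26567 = -2941920803375/38704 - 26567 = -2942949052543/38704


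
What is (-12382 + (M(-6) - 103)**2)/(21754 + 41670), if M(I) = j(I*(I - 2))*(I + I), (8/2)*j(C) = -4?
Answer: -4101/63424 ≈ -0.064660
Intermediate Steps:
j(C) = -1 (j(C) = (1/4)*(-4) = -1)
M(I) = -2*I (M(I) = -(I + I) = -2*I)
(-12382 + (M(-6) - 103)**2)/(21754 + 41670) = (-12382 + (-2*(-6) - 103)**2)/(21754 + 41670) = (-12382 + (12 - 103)**2)/63424 = (-12382 + (-91)**2)*(1/63424) = (-12382 + 8281)*(1/63424) = -4101*1/63424 = -4101/63424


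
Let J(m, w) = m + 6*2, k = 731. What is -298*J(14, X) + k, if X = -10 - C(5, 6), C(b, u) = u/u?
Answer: -7017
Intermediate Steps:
C(b, u) = 1
X = -11 (X = -10 - 1*1 = -10 - 1 = -11)
J(m, w) = 12 + m (J(m, w) = m + 12 = 12 + m)
-298*J(14, X) + k = -298*(12 + 14) + 731 = -298*26 + 731 = -7748 + 731 = -7017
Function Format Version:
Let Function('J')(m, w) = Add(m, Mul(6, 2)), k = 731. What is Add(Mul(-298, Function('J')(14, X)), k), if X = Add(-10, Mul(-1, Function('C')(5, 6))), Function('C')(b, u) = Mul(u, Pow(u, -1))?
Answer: -7017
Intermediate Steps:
Function('C')(b, u) = 1
X = -11 (X = Add(-10, Mul(-1, 1)) = Add(-10, -1) = -11)
Function('J')(m, w) = Add(12, m) (Function('J')(m, w) = Add(m, 12) = Add(12, m))
Add(Mul(-298, Function('J')(14, X)), k) = Add(Mul(-298, Add(12, 14)), 731) = Add(Mul(-298, 26), 731) = Add(-7748, 731) = -7017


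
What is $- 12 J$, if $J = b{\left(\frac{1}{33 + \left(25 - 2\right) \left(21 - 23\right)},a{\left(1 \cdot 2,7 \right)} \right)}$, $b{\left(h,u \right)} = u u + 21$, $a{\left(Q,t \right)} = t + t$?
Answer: $-2604$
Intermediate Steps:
$a{\left(Q,t \right)} = 2 t$
$b{\left(h,u \right)} = 21 + u^{2}$ ($b{\left(h,u \right)} = u^{2} + 21 = 21 + u^{2}$)
$J = 217$ ($J = 21 + \left(2 \cdot 7\right)^{2} = 21 + 14^{2} = 21 + 196 = 217$)
$- 12 J = \left(-12\right) 217 = -2604$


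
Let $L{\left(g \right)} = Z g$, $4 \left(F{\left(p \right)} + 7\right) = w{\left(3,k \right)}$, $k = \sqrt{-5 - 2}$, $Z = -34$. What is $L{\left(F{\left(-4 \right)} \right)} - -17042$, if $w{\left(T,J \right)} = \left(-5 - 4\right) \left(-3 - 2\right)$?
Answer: $\frac{33795}{2} \approx 16898.0$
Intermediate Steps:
$k = i \sqrt{7}$ ($k = \sqrt{-7} = i \sqrt{7} \approx 2.6458 i$)
$w{\left(T,J \right)} = 45$ ($w{\left(T,J \right)} = \left(-9\right) \left(-5\right) = 45$)
$F{\left(p \right)} = \frac{17}{4}$ ($F{\left(p \right)} = -7 + \frac{1}{4} \cdot 45 = -7 + \frac{45}{4} = \frac{17}{4}$)
$L{\left(g \right)} = - 34 g$
$L{\left(F{\left(-4 \right)} \right)} - -17042 = \left(-34\right) \frac{17}{4} - -17042 = - \frac{289}{2} + 17042 = \frac{33795}{2}$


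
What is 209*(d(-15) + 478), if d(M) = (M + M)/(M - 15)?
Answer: 100111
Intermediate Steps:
d(M) = 2*M/(-15 + M) (d(M) = (2*M)/(-15 + M) = 2*M/(-15 + M))
209*(d(-15) + 478) = 209*(2*(-15)/(-15 - 15) + 478) = 209*(2*(-15)/(-30) + 478) = 209*(2*(-15)*(-1/30) + 478) = 209*(1 + 478) = 209*479 = 100111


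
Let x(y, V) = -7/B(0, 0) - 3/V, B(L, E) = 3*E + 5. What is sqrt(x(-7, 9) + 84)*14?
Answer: 14*sqrt(18510)/15 ≈ 126.98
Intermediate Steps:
B(L, E) = 5 + 3*E
x(y, V) = -7/5 - 3/V (x(y, V) = -7/(5 + 3*0) - 3/V = -7/(5 + 0) - 3/V = -7/5 - 3/V)
sqrt(x(-7, 9) + 84)*14 = sqrt((-7/5 - 3/9) + 84)*14 = sqrt((-7/5 - 3*1/9) + 84)*14 = sqrt((-7/5 - 1/3) + 84)*14 = sqrt(-26/15 + 84)*14 = sqrt(1234/15)*14 = (sqrt(18510)/15)*14 = 14*sqrt(18510)/15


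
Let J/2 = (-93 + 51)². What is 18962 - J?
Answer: 15434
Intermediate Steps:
J = 3528 (J = 2*(-93 + 51)² = 2*(-42)² = 2*1764 = 3528)
18962 - J = 18962 - 1*3528 = 18962 - 3528 = 15434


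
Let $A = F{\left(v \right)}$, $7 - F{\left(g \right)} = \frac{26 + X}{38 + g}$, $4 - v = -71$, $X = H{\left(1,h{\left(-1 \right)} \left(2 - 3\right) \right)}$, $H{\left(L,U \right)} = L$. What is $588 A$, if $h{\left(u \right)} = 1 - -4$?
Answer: $\frac{449232}{113} \approx 3975.5$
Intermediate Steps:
$h{\left(u \right)} = 5$ ($h{\left(u \right)} = 1 + 4 = 5$)
$X = 1$
$v = 75$ ($v = 4 - -71 = 4 + 71 = 75$)
$F{\left(g \right)} = 7 - \frac{27}{38 + g}$ ($F{\left(g \right)} = 7 - \frac{26 + 1}{38 + g} = 7 - \frac{27}{38 + g}$)
$A = \frac{764}{113}$ ($A = \frac{239 + 7 \cdot 75}{38 + 75} = \frac{239 + 525}{113} = \frac{1}{113} \cdot 764 = \frac{764}{113} \approx 6.7611$)
$588 A = 588 \cdot \frac{764}{113} = \frac{449232}{113}$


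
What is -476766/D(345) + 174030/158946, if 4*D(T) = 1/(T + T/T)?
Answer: -17479931189699/26491 ≈ -6.5984e+8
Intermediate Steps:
D(T) = 1/(4*(1 + T)) (D(T) = 1/(4*(T + T/T)) = 1/(4*(T + 1)) = 1/(4*(1 + T)))
-476766/D(345) + 174030/158946 = -476766/(1/(4*(1 + 345))) + 174030/158946 = -476766/((1/4)/346) + 174030*(1/158946) = -476766/((1/4)*(1/346)) + 29005/26491 = -476766/1/1384 + 29005/26491 = -476766*1384 + 29005/26491 = -659844144 + 29005/26491 = -17479931189699/26491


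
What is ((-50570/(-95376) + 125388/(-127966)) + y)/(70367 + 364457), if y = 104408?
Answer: 318570541966715/1326744252290496 ≈ 0.24011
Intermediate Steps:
((-50570/(-95376) + 125388/(-127966)) + y)/(70367 + 364457) = ((-50570/(-95376) + 125388/(-127966)) + 104408)/(70367 + 364457) = ((-50570*(-1/95376) + 125388*(-1/127966)) + 104408)/434824 = ((25285/47688 - 62694/63983) + 104408)*(1/434824) = (-1371941317/3051221304 + 104408)*(1/434824) = (318570541966715/3051221304)*(1/434824) = 318570541966715/1326744252290496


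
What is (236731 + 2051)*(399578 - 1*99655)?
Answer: 71616213786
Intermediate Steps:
(236731 + 2051)*(399578 - 1*99655) = 238782*(399578 - 99655) = 238782*299923 = 71616213786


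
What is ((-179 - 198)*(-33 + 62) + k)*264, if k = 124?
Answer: -2853576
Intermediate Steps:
((-179 - 198)*(-33 + 62) + k)*264 = ((-179 - 198)*(-33 + 62) + 124)*264 = (-377*29 + 124)*264 = (-10933 + 124)*264 = -10809*264 = -2853576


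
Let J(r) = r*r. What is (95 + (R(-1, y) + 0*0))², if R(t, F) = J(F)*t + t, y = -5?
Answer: 4761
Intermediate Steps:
J(r) = r²
R(t, F) = t + t*F² (R(t, F) = F²*t + t = t*F² + t = t + t*F²)
(95 + (R(-1, y) + 0*0))² = (95 + (-(1 + (-5)²) + 0*0))² = (95 + (-(1 + 25) + 0))² = (95 + (-1*26 + 0))² = (95 + (-26 + 0))² = (95 - 26)² = 69² = 4761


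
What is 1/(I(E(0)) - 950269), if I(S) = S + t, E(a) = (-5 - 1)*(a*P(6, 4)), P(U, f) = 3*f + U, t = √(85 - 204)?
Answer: -950269/903011172480 - I*√119/903011172480 ≈ -1.0523e-6 - 1.208e-11*I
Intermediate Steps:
t = I*√119 (t = √(-119) = I*√119 ≈ 10.909*I)
P(U, f) = U + 3*f
E(a) = -108*a (E(a) = (-5 - 1)*(a*(6 + 3*4)) = -6*a*(6 + 12) = -6*a*18 = -108*a)
I(S) = S + I*√119
1/(I(E(0)) - 950269) = 1/((-108*0 + I*√119) - 950269) = 1/((0 + I*√119) - 950269) = 1/(I*√119 - 950269) = 1/(-950269 + I*√119)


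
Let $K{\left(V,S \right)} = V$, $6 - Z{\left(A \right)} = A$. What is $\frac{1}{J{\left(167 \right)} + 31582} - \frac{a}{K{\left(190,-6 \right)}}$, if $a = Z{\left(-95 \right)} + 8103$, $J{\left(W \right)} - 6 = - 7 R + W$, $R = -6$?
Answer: $- \frac{130431199}{3020715} \approx -43.179$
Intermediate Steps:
$Z{\left(A \right)} = 6 - A$
$J{\left(W \right)} = 48 + W$ ($J{\left(W \right)} = 6 + \left(\left(-7\right) \left(-6\right) + W\right) = 6 + \left(42 + W\right) = 48 + W$)
$a = 8204$ ($a = \left(6 - -95\right) + 8103 = \left(6 + 95\right) + 8103 = 101 + 8103 = 8204$)
$\frac{1}{J{\left(167 \right)} + 31582} - \frac{a}{K{\left(190,-6 \right)}} = \frac{1}{\left(48 + 167\right) + 31582} - \frac{8204}{190} = \frac{1}{215 + 31582} - 8204 \cdot \frac{1}{190} = \frac{1}{31797} - \frac{4102}{95} = - \frac{130431199}{3020715}$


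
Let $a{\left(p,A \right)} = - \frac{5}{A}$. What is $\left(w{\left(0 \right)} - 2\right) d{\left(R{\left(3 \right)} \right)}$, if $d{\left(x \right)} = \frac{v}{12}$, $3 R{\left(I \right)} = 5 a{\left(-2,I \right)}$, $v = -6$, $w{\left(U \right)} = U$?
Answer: $1$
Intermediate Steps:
$R{\left(I \right)} = - \frac{25}{3 I}$ ($R{\left(I \right)} = \frac{5 \left(- \frac{5}{I}\right)}{3} = \frac{\left(-25\right) \frac{1}{I}}{3} = - \frac{25}{3 I}$)
$d{\left(x \right)} = - \frac{1}{2}$ ($d{\left(x \right)} = - \frac{6}{12} = \left(-6\right) \frac{1}{12} = - \frac{1}{2}$)
$\left(w{\left(0 \right)} - 2\right) d{\left(R{\left(3 \right)} \right)} = \left(0 - 2\right) \left(- \frac{1}{2}\right) = \left(-2\right) \left(- \frac{1}{2}\right) = 1$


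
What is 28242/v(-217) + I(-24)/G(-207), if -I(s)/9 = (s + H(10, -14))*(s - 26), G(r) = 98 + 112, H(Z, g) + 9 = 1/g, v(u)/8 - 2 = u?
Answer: -3678279/42140 ≈ -87.287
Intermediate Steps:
v(u) = 16 + 8*u
H(Z, g) = -9 + 1/g
G(r) = 210
I(s) = -9*(-26 + s)*(-127/14 + s) (I(s) = -9*(s + (-9 + 1/(-14)))*(s - 26) = -9*(s + (-9 - 1/14))*(-26 + s) = -9*(s - 127/14)*(-26 + s) = -9*(-127/14 + s)*(-26 + s) = -9*(-26 + s)*(-127/14 + s))
28242/v(-217) + I(-24)/G(-207) = 28242/(16 + 8*(-217)) + (-14859/7 - 9*(-24)² + (4419/14)*(-24))/210 = 28242/(16 - 1736) + (-14859/7 - 9*576 - 53028/7)*(1/210) = 28242/(-1720) + (-14859/7 - 5184 - 53028/7)*(1/210) = 28242*(-1/1720) - 104175/7*1/210 = -14121/860 - 6945/98 = -3678279/42140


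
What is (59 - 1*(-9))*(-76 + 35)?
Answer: -2788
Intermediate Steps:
(59 - 1*(-9))*(-76 + 35) = (59 + 9)*(-41) = 68*(-41) = -2788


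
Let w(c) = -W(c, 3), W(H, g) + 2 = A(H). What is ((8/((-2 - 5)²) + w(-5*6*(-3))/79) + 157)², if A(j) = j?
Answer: 364896940489/14984641 ≈ 24351.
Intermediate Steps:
W(H, g) = -2 + H
w(c) = 2 - c (w(c) = -(-2 + c) = 2 - c)
((8/((-2 - 5)²) + w(-5*6*(-3))/79) + 157)² = ((8/((-2 - 5)²) + (2 - (-5*6)*(-3))/79) + 157)² = ((8/((-7)²) + (2 - (-30)*(-3))*(1/79)) + 157)² = ((8/49 + (2 - 1*90)*(1/79)) + 157)² = ((8*(1/49) + (2 - 90)*(1/79)) + 157)² = ((8/49 - 88*1/79) + 157)² = ((8/49 - 88/79) + 157)² = (-3680/3871 + 157)² = (604067/3871)² = 364896940489/14984641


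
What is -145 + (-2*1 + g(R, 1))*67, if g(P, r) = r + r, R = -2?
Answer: -145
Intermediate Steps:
g(P, r) = 2*r
-145 + (-2*1 + g(R, 1))*67 = -145 + (-2*1 + 2*1)*67 = -145 + (-2 + 2)*67 = -145 + 0*67 = -145 + 0 = -145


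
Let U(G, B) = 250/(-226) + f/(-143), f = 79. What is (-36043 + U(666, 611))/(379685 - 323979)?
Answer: -582445639/900153254 ≈ -0.64705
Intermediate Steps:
U(G, B) = -26802/16159 (U(G, B) = 250/(-226) + 79/(-143) = 250*(-1/226) + 79*(-1/143) = -125/113 - 79/143 = -26802/16159)
(-36043 + U(666, 611))/(379685 - 323979) = (-36043 - 26802/16159)/(379685 - 323979) = -582445639/16159/55706 = -582445639/16159*1/55706 = -582445639/900153254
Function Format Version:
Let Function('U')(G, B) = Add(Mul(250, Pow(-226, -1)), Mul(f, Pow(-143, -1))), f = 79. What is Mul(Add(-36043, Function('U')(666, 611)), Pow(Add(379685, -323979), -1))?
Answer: Rational(-582445639, 900153254) ≈ -0.64705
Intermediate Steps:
Function('U')(G, B) = Rational(-26802, 16159) (Function('U')(G, B) = Add(Mul(250, Pow(-226, -1)), Mul(79, Pow(-143, -1))) = Add(Mul(250, Rational(-1, 226)), Mul(79, Rational(-1, 143))) = Add(Rational(-125, 113), Rational(-79, 143)) = Rational(-26802, 16159))
Mul(Add(-36043, Function('U')(666, 611)), Pow(Add(379685, -323979), -1)) = Mul(Add(-36043, Rational(-26802, 16159)), Pow(Add(379685, -323979), -1)) = Mul(Rational(-582445639, 16159), Pow(55706, -1)) = Mul(Rational(-582445639, 16159), Rational(1, 55706)) = Rational(-582445639, 900153254)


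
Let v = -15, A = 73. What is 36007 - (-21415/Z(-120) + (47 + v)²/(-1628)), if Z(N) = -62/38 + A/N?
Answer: 54971357835/2078549 ≈ 26447.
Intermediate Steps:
Z(N) = -31/19 + 73/N (Z(N) = -62/38 + 73/N = -62*1/38 + 73/N = -31/19 + 73/N)
36007 - (-21415/Z(-120) + (47 + v)²/(-1628)) = 36007 - (-21415/(-31/19 + 73/(-120)) + (47 - 15)²/(-1628)) = 36007 - (-21415/(-31/19 + 73*(-1/120)) + 32²*(-1/1628)) = 36007 - (-21415/(-31/19 - 73/120) + 1024*(-1/1628)) = 36007 - (-21415/(-5107/2280) - 256/407) = 36007 - (-21415*(-2280/5107) - 256/407) = 36007 - (48826200/5107 - 256/407) = 36007 - 1*19870956008/2078549 = 36007 - 19870956008/2078549 = 54971357835/2078549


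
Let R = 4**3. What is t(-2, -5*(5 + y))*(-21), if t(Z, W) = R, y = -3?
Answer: -1344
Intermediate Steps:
R = 64
t(Z, W) = 64
t(-2, -5*(5 + y))*(-21) = 64*(-21) = -1344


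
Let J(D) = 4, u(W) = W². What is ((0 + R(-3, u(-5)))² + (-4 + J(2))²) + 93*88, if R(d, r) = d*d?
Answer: 8265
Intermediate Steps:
R(d, r) = d²
((0 + R(-3, u(-5)))² + (-4 + J(2))²) + 93*88 = ((0 + (-3)²)² + (-4 + 4)²) + 93*88 = ((0 + 9)² + 0²) + 8184 = (9² + 0) + 8184 = (81 + 0) + 8184 = 81 + 8184 = 8265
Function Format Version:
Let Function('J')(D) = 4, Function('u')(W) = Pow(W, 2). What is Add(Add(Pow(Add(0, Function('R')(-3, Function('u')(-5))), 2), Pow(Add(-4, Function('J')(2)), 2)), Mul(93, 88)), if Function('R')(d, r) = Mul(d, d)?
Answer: 8265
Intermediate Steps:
Function('R')(d, r) = Pow(d, 2)
Add(Add(Pow(Add(0, Function('R')(-3, Function('u')(-5))), 2), Pow(Add(-4, Function('J')(2)), 2)), Mul(93, 88)) = Add(Add(Pow(Add(0, Pow(-3, 2)), 2), Pow(Add(-4, 4), 2)), Mul(93, 88)) = Add(Add(Pow(Add(0, 9), 2), Pow(0, 2)), 8184) = Add(Add(Pow(9, 2), 0), 8184) = Add(Add(81, 0), 8184) = Add(81, 8184) = 8265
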